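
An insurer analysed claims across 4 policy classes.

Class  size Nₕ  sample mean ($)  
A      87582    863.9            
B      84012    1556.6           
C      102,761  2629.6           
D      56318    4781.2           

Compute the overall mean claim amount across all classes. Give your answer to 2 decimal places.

N = 330673; weights Wₕ = Nₕ/N = (0.2649, 0.2541, 0.3108, 0.1703).
x̄_st = Σ Wₕ·x̄ₕ = 0.2649·863.9 + 0.2541·1556.6 + 0.3108·2629.6 + 0.1703·4781.2 ≈ 2255.7727...
→ 2255.77.

2255.77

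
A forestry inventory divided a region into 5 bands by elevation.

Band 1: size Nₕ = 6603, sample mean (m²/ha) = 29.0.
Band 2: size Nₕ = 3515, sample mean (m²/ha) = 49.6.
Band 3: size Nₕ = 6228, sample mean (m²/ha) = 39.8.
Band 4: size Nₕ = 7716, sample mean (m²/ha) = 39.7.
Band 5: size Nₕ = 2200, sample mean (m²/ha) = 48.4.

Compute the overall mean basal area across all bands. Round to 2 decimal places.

39.09

N = 26262; weights Wₕ = Nₕ/N = (0.2514, 0.1338, 0.2371, 0.2938, 0.0838).
x̄_st = Σ Wₕ·x̄ₕ = 0.2514·29.0 + 0.1338·49.6 + 0.2371·39.8 + 0.2938·39.7 + 0.0838·48.4 ≈ 39.0873...
→ 39.09.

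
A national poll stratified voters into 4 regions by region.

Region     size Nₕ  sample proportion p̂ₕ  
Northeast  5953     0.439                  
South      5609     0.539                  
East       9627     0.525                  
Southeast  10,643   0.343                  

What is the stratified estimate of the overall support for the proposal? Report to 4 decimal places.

N = 5953 + 5609 + 9627 + 10643 = 31832.
Overall proportion = Σ (Nₕ/N)·p̂ₕ.
Σ Nₕp̂ₕ = 2613.367 + 3023.251 + 5054.175 + 3650.549 = 14341.342.
14341.342 / 31832 = 0.450532... → 0.4505.

0.4505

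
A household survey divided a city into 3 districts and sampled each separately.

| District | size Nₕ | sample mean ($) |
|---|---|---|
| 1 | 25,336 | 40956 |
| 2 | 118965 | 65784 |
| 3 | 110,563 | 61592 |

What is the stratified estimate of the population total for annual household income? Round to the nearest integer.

1: 25336·40956 = 1037661216
2: 118965·65784 = 7825993560
3: 110563·61592 = 6809796296
τ̂ = Σ Nₕx̄ₕ = 15673451072.

15673451072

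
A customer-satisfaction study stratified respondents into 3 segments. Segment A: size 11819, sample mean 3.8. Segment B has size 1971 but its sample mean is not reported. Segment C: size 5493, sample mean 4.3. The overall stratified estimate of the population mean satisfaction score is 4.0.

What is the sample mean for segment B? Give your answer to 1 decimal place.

N = 11819 + 1971 + 5493 = 19283.
Overall total = μ·N = 4.0·19283 = 77132.
Subtract the known strata: 11819·3.8 + 5493·4.3 = 68532.1.
Remaining total for segment B: 77132 − 68532.1 = 8599.9.
Divide by its size: 8599.9 / 1971 = 4.363... → 4.4.

4.4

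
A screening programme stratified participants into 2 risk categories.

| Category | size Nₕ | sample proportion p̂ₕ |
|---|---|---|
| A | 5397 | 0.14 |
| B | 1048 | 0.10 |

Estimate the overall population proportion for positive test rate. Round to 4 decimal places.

N = 5397 + 1048 = 6445.
Overall proportion = Σ (Nₕ/N)·p̂ₕ.
Σ Nₕp̂ₕ = 755.58 + 104.8 = 860.38.
860.38 / 6445 = 0.133496... → 0.1335.

0.1335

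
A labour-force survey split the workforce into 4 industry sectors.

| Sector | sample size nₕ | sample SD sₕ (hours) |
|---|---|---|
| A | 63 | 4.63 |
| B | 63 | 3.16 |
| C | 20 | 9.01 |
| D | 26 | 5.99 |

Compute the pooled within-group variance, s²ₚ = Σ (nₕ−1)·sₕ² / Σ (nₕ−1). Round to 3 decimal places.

26.117

A: (63−1)·4.63² = 62·21.4369 = 1329.0878
B: (63−1)·3.16² = 62·9.9856 = 619.1072
C: (20−1)·9.01² = 19·81.1801 = 1542.4219
D: (26−1)·5.99² = 25·35.8801 = 897.0025
Numerator = 4387.6194; denominator = Σ(nₕ−1) = 168.
s²ₚ = 4387.6194/168 = 26.11678... → 26.117.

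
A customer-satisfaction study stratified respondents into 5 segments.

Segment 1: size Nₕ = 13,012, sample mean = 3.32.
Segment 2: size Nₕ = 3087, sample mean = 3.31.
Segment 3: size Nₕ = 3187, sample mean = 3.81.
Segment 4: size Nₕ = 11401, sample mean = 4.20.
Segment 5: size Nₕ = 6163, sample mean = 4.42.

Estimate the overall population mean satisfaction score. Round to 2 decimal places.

3.82

x̄_st = (Σ Nₕx̄ₕ) / (Σ Nₕ) = (13012·3.32 + 3087·3.31 + 3187·3.81 + 11401·4.20 + 6163·4.42) / 36850
= 140684.94 / 36850 = 3.8178... → 3.82.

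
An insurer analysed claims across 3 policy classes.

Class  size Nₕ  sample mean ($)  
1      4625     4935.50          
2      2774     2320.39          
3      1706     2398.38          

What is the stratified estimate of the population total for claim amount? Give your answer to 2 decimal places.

33355085.64

1: 4625·4935.50 = 22826687.5
2: 2774·2320.39 = 6436761.86
3: 1706·2398.38 = 4091636.28
τ̂ = Σ Nₕx̄ₕ = 33355085.64.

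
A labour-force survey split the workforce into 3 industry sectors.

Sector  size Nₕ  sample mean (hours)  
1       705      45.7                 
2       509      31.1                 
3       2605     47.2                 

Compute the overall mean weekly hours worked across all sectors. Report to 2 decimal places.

x̄_st = (Σ Nₕx̄ₕ) / (Σ Nₕ) = (705·45.7 + 509·31.1 + 2605·47.2) / 3819
= 171004.4 / 3819 = 44.7773... → 44.78.

44.78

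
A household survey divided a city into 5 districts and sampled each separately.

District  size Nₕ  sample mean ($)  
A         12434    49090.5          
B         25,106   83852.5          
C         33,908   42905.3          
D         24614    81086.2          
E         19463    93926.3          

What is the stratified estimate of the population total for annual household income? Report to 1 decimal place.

7994368358.1

A: 12434·49090.5 = 610391277
B: 25106·83852.5 = 2105200865
C: 33908·42905.3 = 1454832912.4
D: 24614·81086.2 = 1995855726.8
E: 19463·93926.3 = 1828087576.9
τ̂ = Σ Nₕx̄ₕ = 7994368358.1.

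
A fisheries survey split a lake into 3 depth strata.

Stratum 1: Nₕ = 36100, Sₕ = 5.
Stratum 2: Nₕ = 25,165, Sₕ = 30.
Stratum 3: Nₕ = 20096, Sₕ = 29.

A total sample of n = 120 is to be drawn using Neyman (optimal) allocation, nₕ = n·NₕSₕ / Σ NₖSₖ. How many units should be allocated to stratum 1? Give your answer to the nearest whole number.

Σ NₕSₕ = 36100·5 + 25165·30 + 20096·29 = 1518234.
Share for 1: 180500/1518234 = 0.11889.
n_1 = 120 × 0.11889 = 14.267... → 14.

14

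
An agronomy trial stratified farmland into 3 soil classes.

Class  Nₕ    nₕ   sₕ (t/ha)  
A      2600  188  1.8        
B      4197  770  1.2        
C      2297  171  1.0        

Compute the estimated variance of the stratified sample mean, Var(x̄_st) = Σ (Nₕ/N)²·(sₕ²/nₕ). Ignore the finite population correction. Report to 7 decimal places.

0.0021801

N = 9094; Wₕ = Nₕ/N.
class A: (2600/9094)²·1.8²/188 = 0.0014087177
class B: (4197/9094)²·1.2²/770 = 0.0003983271
class C: (2297/9094)²·1.0²/171 = 0.0003730920
Sum = 0.0021801367 → 0.0021801.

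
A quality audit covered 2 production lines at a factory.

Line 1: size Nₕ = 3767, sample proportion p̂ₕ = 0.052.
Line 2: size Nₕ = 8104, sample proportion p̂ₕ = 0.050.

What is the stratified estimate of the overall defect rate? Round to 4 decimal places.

0.0506

N = 3767 + 8104 = 11871.
Overall proportion = Σ (Nₕ/N)·p̂ₕ.
Σ Nₕp̂ₕ = 195.884 + 405.2 = 601.084.
601.084 / 11871 = 0.050635... → 0.0506.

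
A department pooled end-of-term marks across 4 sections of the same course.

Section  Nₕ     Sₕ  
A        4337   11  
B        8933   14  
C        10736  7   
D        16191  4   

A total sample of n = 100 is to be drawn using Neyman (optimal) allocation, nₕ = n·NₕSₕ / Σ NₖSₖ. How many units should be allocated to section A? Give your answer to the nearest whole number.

15

Σ NₕSₕ = 4337·11 + 8933·14 + 10736·7 + 16191·4 = 312685.
Share for A: 47707/312685 = 0.15257.
n_A = 100 × 0.15257 = 15.257... → 15.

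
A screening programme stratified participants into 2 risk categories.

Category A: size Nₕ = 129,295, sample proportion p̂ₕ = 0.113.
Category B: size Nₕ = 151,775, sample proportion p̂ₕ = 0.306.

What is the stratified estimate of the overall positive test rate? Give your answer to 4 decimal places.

Wₕ = Nₕ/N with N = 281070: 0.4600, 0.5400.
p̂_st = 0.4600·0.113 + 0.5400·0.306 ≈ 0.217218... → 0.2172.

0.2172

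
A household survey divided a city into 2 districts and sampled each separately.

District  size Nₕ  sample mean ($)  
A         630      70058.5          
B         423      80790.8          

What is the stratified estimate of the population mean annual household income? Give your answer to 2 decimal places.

74369.77

x̄_st = (Σ Nₕx̄ₕ) / (Σ Nₕ) = (630·70058.5 + 423·80790.8) / 1053
= 78311363.4 / 1053 = 74369.7658... → 74369.77.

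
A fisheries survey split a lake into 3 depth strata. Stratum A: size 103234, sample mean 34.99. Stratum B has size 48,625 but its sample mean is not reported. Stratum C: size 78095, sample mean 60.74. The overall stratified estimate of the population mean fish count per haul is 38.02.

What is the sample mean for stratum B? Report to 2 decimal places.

7.96

Σ Nₕx̄ₕ = N·μ, so 48625·x̄_B = 229954·38.02 − (103234·34.99 + 78095·60.74).
= 8742851.08 − 8355647.96 = 387203.12.
x̄_B = 387203.12 / 48625 = 7.9630... → 7.96.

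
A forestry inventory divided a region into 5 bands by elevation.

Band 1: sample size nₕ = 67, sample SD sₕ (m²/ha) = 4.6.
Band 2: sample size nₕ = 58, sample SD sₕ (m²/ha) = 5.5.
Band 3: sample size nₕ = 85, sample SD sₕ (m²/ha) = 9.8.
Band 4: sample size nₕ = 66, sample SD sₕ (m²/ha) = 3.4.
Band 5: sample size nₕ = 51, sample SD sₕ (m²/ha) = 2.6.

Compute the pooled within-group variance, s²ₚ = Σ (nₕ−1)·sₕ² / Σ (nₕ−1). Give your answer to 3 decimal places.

38.129

Degrees of freedom: 66 + 57 + 84 + 65 + 50 = 322.
Σ(nₕ−1)sₕ² = 66·21.16 + 57·30.25 + 84·96.04 + 65·11.56 + 50·6.76 = 12277.57.
s²ₚ = 12277.57 / 322 = 38.12910... → 38.129.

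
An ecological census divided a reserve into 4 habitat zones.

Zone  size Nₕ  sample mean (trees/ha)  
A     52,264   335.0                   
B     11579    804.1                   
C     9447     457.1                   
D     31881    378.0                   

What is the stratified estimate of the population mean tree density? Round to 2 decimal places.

410.65

N = 52264 + 11579 + 9447 + 31881 = 105171.
The stratified mean weights each stratum mean by its population share Nₕ/N.
Σ Nₕx̄ₕ = 52264·335.0 + 11579·804.1 + 9447·457.1 + 31881·378.0 = 17508440 + 9310673.9 + 4318223.7 + 12051018 = 43188355.6.
Divide by N: 43188355.6 / 105171 = 410.6489... → 410.65.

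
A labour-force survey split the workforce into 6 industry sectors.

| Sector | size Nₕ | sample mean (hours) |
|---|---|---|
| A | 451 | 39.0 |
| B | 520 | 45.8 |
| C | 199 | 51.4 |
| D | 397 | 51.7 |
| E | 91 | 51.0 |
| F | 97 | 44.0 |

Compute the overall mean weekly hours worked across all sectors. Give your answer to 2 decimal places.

46.19

N = 451 + 520 + 199 + 397 + 91 + 97 = 1755.
The stratified mean weights each stratum mean by its population share Nₕ/N.
Σ Nₕx̄ₕ = 451·39.0 + 520·45.8 + 199·51.4 + 397·51.7 + 91·51.0 + 97·44.0 = 17589 + 23816 + 10228.6 + 20524.9 + 4641 + 4268 = 81067.5.
Divide by N: 81067.5 / 1755 = 46.1923... → 46.19.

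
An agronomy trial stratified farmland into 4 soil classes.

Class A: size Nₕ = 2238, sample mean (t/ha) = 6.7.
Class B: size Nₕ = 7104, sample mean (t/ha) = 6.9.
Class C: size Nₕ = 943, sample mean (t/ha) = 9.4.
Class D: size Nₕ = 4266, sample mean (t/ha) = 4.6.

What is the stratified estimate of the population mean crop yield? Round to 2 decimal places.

6.36

N = 14551; weights Wₕ = Nₕ/N = (0.1538, 0.4882, 0.0648, 0.2932).
x̄_st = Σ Wₕ·x̄ₕ = 0.1538·6.7 + 0.4882·6.9 + 0.0648·9.4 + 0.2932·4.6 ≈ 6.3570...
→ 6.36.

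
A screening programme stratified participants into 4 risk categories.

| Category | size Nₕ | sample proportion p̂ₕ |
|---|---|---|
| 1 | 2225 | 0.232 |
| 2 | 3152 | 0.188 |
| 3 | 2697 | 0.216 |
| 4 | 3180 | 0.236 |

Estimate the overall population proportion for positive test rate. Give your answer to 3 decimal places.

0.217

Wₕ = Nₕ/N with N = 11254: 0.1977, 0.2801, 0.2396, 0.2826.
p̂_st = 0.1977·0.232 + 0.2801·0.188 + 0.2396·0.216 + 0.2826·0.236 ≈ 0.21697... → 0.217.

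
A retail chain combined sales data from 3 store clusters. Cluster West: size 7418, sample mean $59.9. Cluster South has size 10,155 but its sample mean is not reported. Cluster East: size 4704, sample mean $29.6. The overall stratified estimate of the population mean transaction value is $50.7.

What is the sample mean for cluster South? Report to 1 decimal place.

N = 7418 + 10155 + 4704 = 22277.
Overall total = μ·N = 50.7·22277 = 1129443.9.
Subtract the known strata: 7418·59.9 + 4704·29.6 = 583576.6.
Remaining total for cluster South: 1129443.9 − 583576.6 = 545867.3.
Divide by its size: 545867.3 / 10155 = 53.754... → 53.8.

53.8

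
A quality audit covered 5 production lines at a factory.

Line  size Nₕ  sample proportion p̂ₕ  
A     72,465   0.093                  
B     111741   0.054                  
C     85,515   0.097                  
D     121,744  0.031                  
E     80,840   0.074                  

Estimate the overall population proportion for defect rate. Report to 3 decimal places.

0.065

N = 72465 + 111741 + 85515 + 121744 + 80840 = 472305.
Overall proportion = Σ (Nₕ/N)·p̂ₕ.
Σ Nₕp̂ₕ = 6739.245 + 6034.014 + 8294.955 + 3774.064 + 5982.16 = 30824.438.
30824.438 / 472305 = 0.06526... → 0.065.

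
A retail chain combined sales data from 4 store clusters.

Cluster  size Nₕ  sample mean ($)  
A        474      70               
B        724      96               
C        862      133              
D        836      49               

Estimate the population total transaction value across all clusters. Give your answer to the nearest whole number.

Estimate total by summing Nₕ·x̄ₕ over strata.
474·70 + 724·96 + 862·133 + 836·49 = 33180 + 69504 + 114646 + 40964 = 258294.

258294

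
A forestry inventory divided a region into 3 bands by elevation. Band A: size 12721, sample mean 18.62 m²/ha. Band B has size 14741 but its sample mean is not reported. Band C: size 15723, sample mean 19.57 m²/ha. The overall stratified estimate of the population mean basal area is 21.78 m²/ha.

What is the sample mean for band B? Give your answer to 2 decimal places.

26.86

Σ Nₕx̄ₕ = N·μ, so 14741·x̄_B = 43185·21.78 − (12721·18.62 + 15723·19.57).
= 940569.3 − 544564.13 = 396005.17.
x̄_B = 396005.17 / 14741 = 26.8642... → 26.86.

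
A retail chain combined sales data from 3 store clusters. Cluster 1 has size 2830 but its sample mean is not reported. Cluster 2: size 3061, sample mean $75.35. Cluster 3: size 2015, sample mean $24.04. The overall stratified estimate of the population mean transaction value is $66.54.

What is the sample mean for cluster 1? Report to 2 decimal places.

87.27

N = 2830 + 3061 + 2015 = 7906.
Overall total = μ·N = 66.54·7906 = 526065.24.
Subtract the known strata: 3061·75.35 + 2015·24.04 = 279086.95.
Remaining total for cluster 1: 526065.24 − 279086.95 = 246978.29.
Divide by its size: 246978.29 / 2830 = 87.2715... → 87.27.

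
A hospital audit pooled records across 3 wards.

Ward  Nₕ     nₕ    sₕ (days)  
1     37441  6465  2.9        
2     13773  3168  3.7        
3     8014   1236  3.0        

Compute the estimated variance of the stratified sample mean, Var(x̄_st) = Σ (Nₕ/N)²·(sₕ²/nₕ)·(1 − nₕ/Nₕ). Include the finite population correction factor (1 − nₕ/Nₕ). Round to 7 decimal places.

N = 59228. Term for each stratum: Wₕ²sₕ²/nₕ·(1−nₕ/Nₕ).
Var(x̄_st) = 0.0004300769 + 0.0001799299 + 0.0001127511 = 0.0007227579 → 0.0007228.

0.0007228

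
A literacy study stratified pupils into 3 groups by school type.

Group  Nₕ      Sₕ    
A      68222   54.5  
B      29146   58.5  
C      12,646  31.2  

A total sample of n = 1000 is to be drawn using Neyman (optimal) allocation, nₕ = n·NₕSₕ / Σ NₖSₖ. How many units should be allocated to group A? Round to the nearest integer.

639

Σ NₕSₕ = 68222·54.5 + 29146·58.5 + 12646·31.2 = 5817695.2.
Share for A: 3718099/5817695.2 = 0.63910.
n_A = 1000 × 0.63910 = 639.102... → 639.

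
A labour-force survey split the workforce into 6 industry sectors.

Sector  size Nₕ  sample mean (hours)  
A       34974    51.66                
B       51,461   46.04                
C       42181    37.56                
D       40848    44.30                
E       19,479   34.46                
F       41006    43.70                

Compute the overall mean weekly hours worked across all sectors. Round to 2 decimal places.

x̄_st = (Σ Nₕx̄ₕ) / (Σ Nₕ) = (34974·51.66 + 51461·46.04 + 42181·37.56 + 40848·44.30 + 19479·34.46 + 41006·43.70) / 229949
= 10033114.58 / 229949 = 43.6319... → 43.63.

43.63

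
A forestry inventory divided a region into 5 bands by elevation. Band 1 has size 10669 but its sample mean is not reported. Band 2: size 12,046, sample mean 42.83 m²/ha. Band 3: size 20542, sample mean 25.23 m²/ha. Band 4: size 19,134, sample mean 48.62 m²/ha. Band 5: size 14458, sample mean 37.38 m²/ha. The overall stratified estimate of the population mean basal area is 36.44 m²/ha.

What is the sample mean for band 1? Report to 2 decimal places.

27.69

Σ Nₕx̄ₕ = N·μ, so 10669·x̄_1 = 76849·36.44 − (12046·42.83 + 20542·25.23 + 19134·48.62 + 14458·37.38).
= 2800377.56 − 2504939.96 = 295437.6.
x̄_1 = 295437.6 / 10669 = 27.6912... → 27.69.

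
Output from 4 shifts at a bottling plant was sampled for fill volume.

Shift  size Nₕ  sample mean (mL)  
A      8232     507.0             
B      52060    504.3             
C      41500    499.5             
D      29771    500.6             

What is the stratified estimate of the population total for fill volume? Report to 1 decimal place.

Estimate total by summing Nₕ·x̄ₕ over strata.
8232·507.0 + 52060·504.3 + 41500·499.5 + 29771·500.6 = 4173624 + 26253858 + 20729250 + 14903362.6 = 66060094.6.

66060094.6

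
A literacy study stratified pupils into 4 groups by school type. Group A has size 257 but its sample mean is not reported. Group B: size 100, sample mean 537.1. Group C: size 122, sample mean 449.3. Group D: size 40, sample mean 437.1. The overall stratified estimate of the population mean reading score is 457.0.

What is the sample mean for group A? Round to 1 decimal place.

432.6

N = 257 + 100 + 122 + 40 = 519.
Overall total = μ·N = 457.0·519 = 237183.
Subtract the known strata: 100·537.1 + 122·449.3 + 40·437.1 = 126008.6.
Remaining total for group A: 237183 − 126008.6 = 111174.4.
Divide by its size: 111174.4 / 257 = 432.585... → 432.6.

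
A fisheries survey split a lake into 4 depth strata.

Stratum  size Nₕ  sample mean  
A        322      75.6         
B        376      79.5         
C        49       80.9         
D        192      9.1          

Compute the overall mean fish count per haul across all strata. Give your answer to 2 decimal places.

N = 322 + 376 + 49 + 192 = 939.
Overall mean = Σ (Nₕ/N)·x̄ₕ — weight by population share, not a simple average.
Σ Nₕx̄ₕ = 322·75.6 + 376·79.5 + 49·80.9 + 192·9.1 = 24343.2 + 29892 + 3964.1 + 1747.2 = 59946.5.
Divide by N: 59946.5 / 939 = 63.8408... → 63.84.

63.84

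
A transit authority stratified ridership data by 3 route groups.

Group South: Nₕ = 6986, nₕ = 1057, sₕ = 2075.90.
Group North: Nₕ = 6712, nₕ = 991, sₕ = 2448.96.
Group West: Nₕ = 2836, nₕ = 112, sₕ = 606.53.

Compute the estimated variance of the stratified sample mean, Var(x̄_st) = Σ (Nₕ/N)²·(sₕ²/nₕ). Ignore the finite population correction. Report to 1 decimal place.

1821.8

N = 16534. Term for each stratum: Wₕ²sₕ²/nₕ.
Var(x̄_st) = 727.8454 + 997.3274 + 96.6369 = 1821.8098 → 1821.8.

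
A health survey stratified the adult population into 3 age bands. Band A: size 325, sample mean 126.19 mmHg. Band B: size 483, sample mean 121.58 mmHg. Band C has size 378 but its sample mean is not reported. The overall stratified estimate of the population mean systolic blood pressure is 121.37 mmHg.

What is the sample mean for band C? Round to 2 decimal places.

116.96

Σ Nₕx̄ₕ = N·μ, so 378·x̄_C = 1186·121.37 − (325·126.19 + 483·121.58).
= 143944.82 − 99734.89 = 44209.93.
x̄_C = 44209.93 / 378 = 116.9575... → 116.96.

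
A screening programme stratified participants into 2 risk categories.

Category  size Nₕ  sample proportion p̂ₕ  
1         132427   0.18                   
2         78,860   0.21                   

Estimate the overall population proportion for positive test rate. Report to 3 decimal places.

0.191

N = 132427 + 78860 = 211287.
Overall proportion = Σ (Nₕ/N)·p̂ₕ.
Σ Nₕp̂ₕ = 23836.86 + 16560.6 = 40397.46.
40397.46 / 211287 = 0.19120... → 0.191.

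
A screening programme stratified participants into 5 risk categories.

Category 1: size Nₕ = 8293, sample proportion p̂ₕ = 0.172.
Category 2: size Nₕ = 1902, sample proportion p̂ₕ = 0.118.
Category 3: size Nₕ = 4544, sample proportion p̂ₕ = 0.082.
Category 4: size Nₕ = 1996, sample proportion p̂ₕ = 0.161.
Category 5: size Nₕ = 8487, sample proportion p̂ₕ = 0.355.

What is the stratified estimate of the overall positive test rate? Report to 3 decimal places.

Wₕ = Nₕ/N with N = 25222: 0.3288, 0.0754, 0.1802, 0.0791, 0.3365.
p̂_st = 0.3288·0.172 + 0.0754·0.118 + 0.1802·0.082 + 0.0791·0.161 + 0.3365·0.355 ≈ 0.21242... → 0.212.

0.212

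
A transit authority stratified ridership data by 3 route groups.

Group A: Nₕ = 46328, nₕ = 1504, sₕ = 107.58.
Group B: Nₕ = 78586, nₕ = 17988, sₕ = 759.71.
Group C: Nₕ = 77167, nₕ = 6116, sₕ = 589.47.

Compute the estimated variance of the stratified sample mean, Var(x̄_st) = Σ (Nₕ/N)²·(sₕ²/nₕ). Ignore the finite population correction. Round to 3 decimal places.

N = 202081; Wₕ = Nₕ/N.
group A: (46328/202081)²·107.58²/1504 = 0.404437
group B: (78586/202081)²·759.71²/17988 = 4.852351
group C: (77167/202081)²·589.47²/6116 = 8.284536
Sum = 13.541325 → 13.541.

13.541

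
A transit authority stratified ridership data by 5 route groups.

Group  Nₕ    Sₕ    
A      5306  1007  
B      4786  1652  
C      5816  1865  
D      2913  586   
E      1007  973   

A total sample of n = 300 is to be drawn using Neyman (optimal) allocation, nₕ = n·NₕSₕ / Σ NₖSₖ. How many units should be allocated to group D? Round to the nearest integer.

19

Σ NₕSₕ = 5306·1007 + 4786·1652 + 5816·1865 + 2913·586 + 1007·973 = 26783283.
Share for D: 1707018/26783283 = 0.06373.
n_D = 300 × 0.06373 = 19.120... → 19.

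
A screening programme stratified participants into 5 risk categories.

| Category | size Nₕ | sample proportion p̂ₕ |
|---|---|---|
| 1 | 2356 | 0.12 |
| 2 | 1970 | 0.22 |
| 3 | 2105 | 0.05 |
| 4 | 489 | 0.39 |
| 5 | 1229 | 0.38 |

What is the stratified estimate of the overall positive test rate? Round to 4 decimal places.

0.1815

Wₕ = Nₕ/N with N = 8149: 0.2891, 0.2417, 0.2583, 0.0600, 0.1508.
p̂_st = 0.2891·0.12 + 0.2417·0.22 + 0.2583·0.05 + 0.0600·0.39 + 0.1508·0.38 ≈ 0.181507... → 0.1815.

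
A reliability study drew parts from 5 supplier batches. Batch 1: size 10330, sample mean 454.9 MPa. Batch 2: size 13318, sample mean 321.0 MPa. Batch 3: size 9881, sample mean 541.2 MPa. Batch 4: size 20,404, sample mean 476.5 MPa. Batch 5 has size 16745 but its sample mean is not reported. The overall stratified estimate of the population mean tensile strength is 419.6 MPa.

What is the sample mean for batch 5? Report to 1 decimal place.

Σ Nₕx̄ₕ = N·μ, so 16745·x̄_5 = 70678·419.6 − (10330·454.9 + 13318·321.0 + 9881·541.2 + 20404·476.5).
= 29656488.8 − 24044298.2 = 5612190.6.
x̄_5 = 5612190.6 / 16745 = 335.156... → 335.2.

335.2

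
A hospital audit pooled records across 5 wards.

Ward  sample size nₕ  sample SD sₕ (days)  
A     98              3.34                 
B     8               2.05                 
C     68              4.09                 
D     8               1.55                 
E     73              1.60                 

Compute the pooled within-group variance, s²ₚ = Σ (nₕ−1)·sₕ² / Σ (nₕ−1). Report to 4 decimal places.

9.7337

A: (98−1)·3.34² = 97·11.1556 = 1082.0932
B: (8−1)·2.05² = 7·4.2025 = 29.4175
C: (68−1)·4.09² = 67·16.7281 = 1120.7827
D: (8−1)·1.55² = 7·2.4025 = 16.8175
E: (73−1)·1.60² = 72·2.56 = 184.32
Numerator = 2433.4309; denominator = Σ(nₕ−1) = 250.
s²ₚ = 2433.4309/250 = 9.733724... → 9.7337.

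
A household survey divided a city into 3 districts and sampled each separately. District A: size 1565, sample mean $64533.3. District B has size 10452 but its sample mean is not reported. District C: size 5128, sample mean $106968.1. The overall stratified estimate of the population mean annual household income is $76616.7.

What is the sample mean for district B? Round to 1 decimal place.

63534.9

N = 1565 + 10452 + 5128 = 17145.
Overall total = μ·N = 76616.7·17145 = 1313593321.5.
Subtract the known strata: 1565·64533.3 + 5128·106968.1 = 649527031.3.
Remaining total for district B: 1313593321.5 − 649527031.3 = 664066290.2.
Divide by its size: 664066290.2 / 10452 = 63534.854... → 63534.9.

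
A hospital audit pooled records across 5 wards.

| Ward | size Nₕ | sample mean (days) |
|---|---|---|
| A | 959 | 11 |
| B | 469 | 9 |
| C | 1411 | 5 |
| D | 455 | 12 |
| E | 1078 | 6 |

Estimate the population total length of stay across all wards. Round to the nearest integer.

33753

Estimate total by summing Nₕ·x̄ₕ over strata.
959·11 + 469·9 + 1411·5 + 455·12 + 1078·6 = 10549 + 4221 + 7055 + 5460 + 6468 = 33753.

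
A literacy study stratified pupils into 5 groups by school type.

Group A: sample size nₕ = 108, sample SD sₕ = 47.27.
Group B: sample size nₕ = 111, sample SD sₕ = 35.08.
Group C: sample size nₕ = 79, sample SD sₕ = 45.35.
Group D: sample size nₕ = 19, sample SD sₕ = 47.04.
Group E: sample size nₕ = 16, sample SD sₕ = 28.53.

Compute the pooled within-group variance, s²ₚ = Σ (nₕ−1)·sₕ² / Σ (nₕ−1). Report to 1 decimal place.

1789.4

A: (108−1)·47.27² = 107·2234.4529 = 239086.4603
B: (111−1)·35.08² = 110·1230.6064 = 135366.704
C: (79−1)·45.35² = 78·2056.6225 = 160416.555
D: (19−1)·47.04² = 18·2212.7616 = 39829.7088
E: (16−1)·28.53² = 15·813.9609 = 12209.4135
Numerator = 586908.8416; denominator = Σ(nₕ−1) = 328.
s²ₚ = 586908.8416/328 = 1789.356... → 1789.4.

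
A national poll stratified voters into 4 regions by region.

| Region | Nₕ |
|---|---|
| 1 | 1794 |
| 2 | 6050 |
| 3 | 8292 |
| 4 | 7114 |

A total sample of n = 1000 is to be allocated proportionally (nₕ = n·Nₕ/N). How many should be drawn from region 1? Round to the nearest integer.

Share of region 1 = 1794/23250 = 0.07716.
Allocate 1000 × 0.07716 = 77.161... → 77.

77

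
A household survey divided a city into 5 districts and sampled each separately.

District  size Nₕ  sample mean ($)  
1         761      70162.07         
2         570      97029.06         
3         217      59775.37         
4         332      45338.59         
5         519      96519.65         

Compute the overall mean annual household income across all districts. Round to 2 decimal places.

x̄_st = (Σ Nₕx̄ₕ) / (Σ Nₕ) = (761·70162.07 + 570·97029.06 + 217·59775.37 + 332·45338.59 + 519·96519.65) / 2399
= 186817264.99 / 2399 = 77872.9742... → 77872.97.

77872.97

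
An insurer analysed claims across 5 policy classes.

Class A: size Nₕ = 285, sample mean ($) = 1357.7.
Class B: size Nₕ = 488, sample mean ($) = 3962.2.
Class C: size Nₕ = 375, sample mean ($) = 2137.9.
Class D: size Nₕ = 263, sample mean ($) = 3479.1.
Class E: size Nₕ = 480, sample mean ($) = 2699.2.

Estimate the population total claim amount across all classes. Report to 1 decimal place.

A: 285·1357.7 = 386944.5
B: 488·3962.2 = 1933553.6
C: 375·2137.9 = 801712.5
D: 263·3479.1 = 915003.3
E: 480·2699.2 = 1295616
τ̂ = Σ Nₕx̄ₕ = 5332829.9.

5332829.9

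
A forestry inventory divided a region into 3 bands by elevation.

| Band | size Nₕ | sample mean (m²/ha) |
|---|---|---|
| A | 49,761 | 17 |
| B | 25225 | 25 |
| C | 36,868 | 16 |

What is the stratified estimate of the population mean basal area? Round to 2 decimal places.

18.47

x̄_st = (Σ Nₕx̄ₕ) / (Σ Nₕ) = (49761·17 + 25225·25 + 36868·16) / 111854
= 2066450 / 111854 = 18.4745... → 18.47.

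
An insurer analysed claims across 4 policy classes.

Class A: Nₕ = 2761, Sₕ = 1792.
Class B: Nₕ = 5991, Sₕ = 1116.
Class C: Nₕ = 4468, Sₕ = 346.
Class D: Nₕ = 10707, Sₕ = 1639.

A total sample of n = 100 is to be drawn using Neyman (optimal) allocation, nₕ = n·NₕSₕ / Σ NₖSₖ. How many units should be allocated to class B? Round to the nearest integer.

22

Σ NₕSₕ = 2761·1792 + 5991·1116 + 4468·346 + 10707·1639 = 30728369.
Share for B: 6685956/30728369 = 0.21758.
n_B = 100 × 0.21758 = 21.758... → 22.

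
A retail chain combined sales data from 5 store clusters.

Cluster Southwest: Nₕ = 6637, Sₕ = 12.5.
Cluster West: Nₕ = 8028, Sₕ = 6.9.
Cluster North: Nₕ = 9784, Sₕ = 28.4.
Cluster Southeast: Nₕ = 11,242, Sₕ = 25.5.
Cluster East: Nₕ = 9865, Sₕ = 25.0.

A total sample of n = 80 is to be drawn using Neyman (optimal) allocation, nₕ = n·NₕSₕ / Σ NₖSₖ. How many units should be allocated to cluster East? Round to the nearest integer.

21

Σ NₕSₕ = 6637·12.5 + 8028·6.9 + 9784·28.4 + 11242·25.5 + 9865·25.0 = 949517.3.
Share for East: 246625/949517.3 = 0.25974.
n_East = 80 × 0.25974 = 20.779... → 21.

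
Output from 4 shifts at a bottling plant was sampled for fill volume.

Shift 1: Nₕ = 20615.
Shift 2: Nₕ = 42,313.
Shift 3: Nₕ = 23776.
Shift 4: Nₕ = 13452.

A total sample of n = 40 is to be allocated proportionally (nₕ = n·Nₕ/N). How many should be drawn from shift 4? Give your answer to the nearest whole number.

N = 20615 + 42313 + 23776 + 13452 = 100156.
n_4 = 40·13452/100156 = 5.372... → 5.

5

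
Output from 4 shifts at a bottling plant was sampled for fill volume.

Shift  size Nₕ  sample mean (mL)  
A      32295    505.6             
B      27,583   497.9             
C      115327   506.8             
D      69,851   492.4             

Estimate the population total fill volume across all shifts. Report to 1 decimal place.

122904283.7

A: 32295·505.6 = 16328352
B: 27583·497.9 = 13733575.7
C: 115327·506.8 = 58447723.6
D: 69851·492.4 = 34394632.4
τ̂ = Σ Nₕx̄ₕ = 122904283.7.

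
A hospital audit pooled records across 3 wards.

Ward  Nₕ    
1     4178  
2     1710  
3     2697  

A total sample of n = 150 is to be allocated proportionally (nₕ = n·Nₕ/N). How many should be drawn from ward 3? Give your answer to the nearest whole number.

N = 4178 + 1710 + 2697 = 8585.
n_3 = 150·2697/8585 = 47.123... → 47.

47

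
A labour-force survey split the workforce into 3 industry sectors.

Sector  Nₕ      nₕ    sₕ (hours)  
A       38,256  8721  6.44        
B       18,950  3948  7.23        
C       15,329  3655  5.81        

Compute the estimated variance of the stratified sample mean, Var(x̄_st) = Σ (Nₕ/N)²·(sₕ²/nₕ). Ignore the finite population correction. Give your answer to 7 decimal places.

0.0026390

N = 72535. Term for each stratum: Wₕ²sₕ²/nₕ.
Var(x̄_st) = 0.0013228461 + 0.0009036966 + 0.0004124747 = 0.0026390174 → 0.0026390.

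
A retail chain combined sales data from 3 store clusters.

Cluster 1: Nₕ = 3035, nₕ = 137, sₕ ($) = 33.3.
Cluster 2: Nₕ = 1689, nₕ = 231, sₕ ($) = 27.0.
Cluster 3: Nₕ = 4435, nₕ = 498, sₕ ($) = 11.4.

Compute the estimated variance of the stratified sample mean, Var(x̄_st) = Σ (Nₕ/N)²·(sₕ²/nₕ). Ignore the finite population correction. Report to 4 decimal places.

N = 9159. Term for each stratum: Wₕ²sₕ²/nₕ.
Var(x̄_st) = 0.8887696 + 0.1073195 + 0.0611887 = 1.0572778 → 1.0573.

1.0573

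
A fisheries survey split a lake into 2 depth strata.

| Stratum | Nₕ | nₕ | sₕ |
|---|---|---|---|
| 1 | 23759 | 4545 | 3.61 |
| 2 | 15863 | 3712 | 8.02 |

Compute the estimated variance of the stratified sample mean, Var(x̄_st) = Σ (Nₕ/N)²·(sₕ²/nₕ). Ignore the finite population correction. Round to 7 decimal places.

0.0038084

N = 39622. Term for each stratum: Wₕ²sₕ²/nₕ.
Var(x̄_st) = 0.0010310128 + 0.0027774013 = 0.0038084140 → 0.0038084.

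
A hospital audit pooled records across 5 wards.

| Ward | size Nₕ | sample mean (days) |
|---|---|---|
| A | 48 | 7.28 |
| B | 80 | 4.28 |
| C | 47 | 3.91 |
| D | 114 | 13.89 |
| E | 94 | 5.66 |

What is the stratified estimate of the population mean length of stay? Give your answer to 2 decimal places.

7.81

N = 383; weights Wₕ = Nₕ/N = (0.1253, 0.2089, 0.1227, 0.2977, 0.2454).
x̄_st = Σ Wₕ·x̄ₕ = 0.1253·7.28 + 0.2089·4.28 + 0.1227·3.91 + 0.2977·13.89 + 0.2454·5.66 ≈ 7.8097...
→ 7.81.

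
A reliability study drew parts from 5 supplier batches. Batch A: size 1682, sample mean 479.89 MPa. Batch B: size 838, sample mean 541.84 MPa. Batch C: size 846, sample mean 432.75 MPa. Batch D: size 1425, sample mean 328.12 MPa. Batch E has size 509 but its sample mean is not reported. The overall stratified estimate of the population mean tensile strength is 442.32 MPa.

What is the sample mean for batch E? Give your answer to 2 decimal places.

N = 1682 + 838 + 846 + 1425 + 509 = 5300.
Overall total = μ·N = 442.32·5300 = 2344296.
Subtract the known strata: 1682·479.89 + 838·541.84 + 846·432.75 + 1425·328.12 = 2094914.4.
Remaining total for batch E: 2344296 − 2094914.4 = 249381.6.
Divide by its size: 249381.6 / 509 = 489.9442... → 489.94.

489.94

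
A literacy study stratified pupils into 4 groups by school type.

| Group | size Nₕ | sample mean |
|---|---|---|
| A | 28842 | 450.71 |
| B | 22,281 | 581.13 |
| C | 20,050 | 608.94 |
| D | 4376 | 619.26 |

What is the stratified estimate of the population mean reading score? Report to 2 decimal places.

N = 75549; weights Wₕ = Nₕ/N = (0.3818, 0.2949, 0.2654, 0.0579).
x̄_st = Σ Wₕ·x̄ₕ = 0.3818·450.71 + 0.2949·581.13 + 0.2654·608.94 + 0.0579·619.26 ≈ 540.9293...
→ 540.93.

540.93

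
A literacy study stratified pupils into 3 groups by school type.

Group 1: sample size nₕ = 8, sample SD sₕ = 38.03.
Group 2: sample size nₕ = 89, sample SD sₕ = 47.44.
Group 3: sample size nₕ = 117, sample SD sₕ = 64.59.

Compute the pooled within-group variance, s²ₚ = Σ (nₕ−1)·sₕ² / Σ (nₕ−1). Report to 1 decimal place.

3280.1

Degrees of freedom: 7 + 88 + 116 = 211.
Σ(nₕ−1)sₕ² = 7·1446.2809 + 88·2250.5536 + 116·4171.8681 = 692109.3827.
s²ₚ = 692109.3827 / 211 = 3280.139... → 3280.1.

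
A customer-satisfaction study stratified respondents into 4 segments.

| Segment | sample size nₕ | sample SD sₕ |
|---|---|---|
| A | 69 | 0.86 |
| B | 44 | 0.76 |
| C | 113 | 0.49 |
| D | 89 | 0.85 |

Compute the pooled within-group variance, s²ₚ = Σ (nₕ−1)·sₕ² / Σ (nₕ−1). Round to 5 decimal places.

A: (69−1)·0.86² = 68·0.7396 = 50.2928
B: (44−1)·0.76² = 43·0.5776 = 24.8368
C: (113−1)·0.49² = 112·0.2401 = 26.8912
D: (89−1)·0.85² = 88·0.7225 = 63.58
Numerator = 165.6008; denominator = Σ(nₕ−1) = 311.
s²ₚ = 165.6008/311 = 0.5324785... → 0.53248.

0.53248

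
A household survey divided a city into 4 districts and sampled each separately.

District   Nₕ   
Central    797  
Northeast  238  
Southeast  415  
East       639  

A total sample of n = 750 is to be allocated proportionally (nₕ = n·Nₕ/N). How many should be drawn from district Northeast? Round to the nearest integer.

N = 797 + 238 + 415 + 639 = 2089.
n_Northeast = 750·238/2089 = 85.448... → 85.

85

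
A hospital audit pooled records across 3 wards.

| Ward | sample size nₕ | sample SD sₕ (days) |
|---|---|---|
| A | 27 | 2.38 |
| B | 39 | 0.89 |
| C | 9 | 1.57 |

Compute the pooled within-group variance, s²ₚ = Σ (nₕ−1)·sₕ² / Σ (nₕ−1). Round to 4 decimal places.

2.7374

A: (27−1)·2.38² = 26·5.6644 = 147.2744
B: (39−1)·0.89² = 38·0.7921 = 30.0998
C: (9−1)·1.57² = 8·2.4649 = 19.7192
Numerator = 197.0934; denominator = Σ(nₕ−1) = 72.
s²ₚ = 197.0934/72 = 2.737408... → 2.7374.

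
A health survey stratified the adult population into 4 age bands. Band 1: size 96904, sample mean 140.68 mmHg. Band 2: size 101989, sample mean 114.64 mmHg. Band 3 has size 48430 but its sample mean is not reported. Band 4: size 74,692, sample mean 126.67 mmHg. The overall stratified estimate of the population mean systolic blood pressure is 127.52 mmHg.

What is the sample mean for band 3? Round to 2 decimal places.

129.62

N = 96904 + 101989 + 48430 + 74692 = 322015.
Overall total = μ·N = 127.52·322015 = 41063352.8.
Subtract the known strata: 96904·140.68 + 101989·114.64 + 74692·126.67 = 34785709.32.
Remaining total for band 3: 41063352.8 − 34785709.32 = 6277643.48.
Divide by its size: 6277643.48 / 48430 = 129.6230... → 129.62.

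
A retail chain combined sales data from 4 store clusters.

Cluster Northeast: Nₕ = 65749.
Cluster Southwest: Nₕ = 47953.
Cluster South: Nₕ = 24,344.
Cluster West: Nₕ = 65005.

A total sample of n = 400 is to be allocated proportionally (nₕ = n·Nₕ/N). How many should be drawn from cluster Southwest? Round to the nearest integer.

94

Share of cluster Southwest = 47953/203051 = 0.23616.
Allocate 400 × 0.23616 = 94.465... → 94.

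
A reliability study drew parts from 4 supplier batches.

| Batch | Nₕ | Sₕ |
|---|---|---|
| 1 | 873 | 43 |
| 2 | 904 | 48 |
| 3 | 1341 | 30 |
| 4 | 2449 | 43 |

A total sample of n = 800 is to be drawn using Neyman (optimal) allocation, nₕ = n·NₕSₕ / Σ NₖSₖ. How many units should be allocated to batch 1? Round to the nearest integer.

Σ NₕSₕ = 873·43 + 904·48 + 1341·30 + 2449·43 = 226468.
Share for 1: 37539/226468 = 0.16576.
n_1 = 800 × 0.16576 = 132.607... → 133.

133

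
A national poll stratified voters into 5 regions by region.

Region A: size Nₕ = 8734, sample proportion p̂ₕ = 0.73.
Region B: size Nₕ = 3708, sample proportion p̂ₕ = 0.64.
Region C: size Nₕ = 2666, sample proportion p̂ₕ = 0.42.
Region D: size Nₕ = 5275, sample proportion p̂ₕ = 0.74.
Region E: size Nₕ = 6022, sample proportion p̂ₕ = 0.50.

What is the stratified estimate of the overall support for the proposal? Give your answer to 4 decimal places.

0.6356

Wₕ = Nₕ/N with N = 26405: 0.3308, 0.1404, 0.1010, 0.1998, 0.2281.
p̂_st = 0.3308·0.73 + 0.1404·0.64 + 0.1010·0.42 + 0.1998·0.74 + 0.2281·0.50 ≈ 0.635605... → 0.6356.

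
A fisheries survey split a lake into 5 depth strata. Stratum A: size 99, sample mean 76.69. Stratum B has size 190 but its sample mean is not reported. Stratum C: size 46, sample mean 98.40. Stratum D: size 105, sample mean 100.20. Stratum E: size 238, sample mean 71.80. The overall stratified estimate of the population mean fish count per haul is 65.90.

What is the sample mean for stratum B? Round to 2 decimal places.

26.06

N = 99 + 190 + 46 + 105 + 238 = 678.
Overall total = μ·N = 65.90·678 = 44680.2.
Subtract the known strata: 99·76.69 + 46·98.40 + 105·100.20 + 238·71.80 = 39728.11.
Remaining total for stratum B: 44680.2 − 39728.11 = 4952.09.
Divide by its size: 4952.09 / 190 = 26.0636... → 26.06.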